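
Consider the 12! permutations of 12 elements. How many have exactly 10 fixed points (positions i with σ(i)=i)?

66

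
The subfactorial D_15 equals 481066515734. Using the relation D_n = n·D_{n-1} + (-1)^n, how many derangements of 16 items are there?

7697064251745

D_16 = 16·481066515734 + 1 = 7697064251745.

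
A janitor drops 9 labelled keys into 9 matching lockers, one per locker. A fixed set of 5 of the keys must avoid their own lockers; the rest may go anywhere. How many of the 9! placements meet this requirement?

205056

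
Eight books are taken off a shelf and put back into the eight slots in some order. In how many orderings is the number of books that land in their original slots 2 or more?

# with exactly i fixed is C(8,i)·!(8-i); sum over i=2..8:
  i=2: C(8,2)·!6 = 28·265 = 7420
  i=3: C(8,3)·!5 = 56·44 = 2464
  i=4: C(8,4)·!4 = 70·9 = 630
  i=5: C(8,5)·!3 = 56·2 = 112
  i=6: C(8,6)·!2 = 28·1 = 28
  i=7: C(8,7)·!1 = 8·0 = 0
  i=8: C(8,8)·!0 = 1·1 = 1
Total = 10655.

10655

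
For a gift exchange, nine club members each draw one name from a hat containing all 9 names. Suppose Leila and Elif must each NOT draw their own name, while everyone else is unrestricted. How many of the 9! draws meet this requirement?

287280

Let A_j be the event that the j-th constrained one is fixed. By inclusion-exclusion over the 2 events:
Σ_{j=0}^{2} (-1)^j C(2,j)(9-j)!
= C(2,0)·9! - C(2,1)·8! + C(2,2)·7!
= 362880 - 80640 + 5040
= 287280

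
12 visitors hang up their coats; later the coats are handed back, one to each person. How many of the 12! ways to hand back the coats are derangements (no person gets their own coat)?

176214841

The number of derangements of 12 is !12 = Σ_{k=0}^{12} (-1)^k·12!/k!
= 12! - 12!/1! + 12!/2! - 12!/3! + 12!/4! - 12!/5! + 12!/6! - 12!/7! + 12!/8! - 12!/9! + 12!/10! - 12!/11! + 12!/12!
= 479001600 - 479001600 + 239500800 - 79833600 + 19958400 - 3991680 + 665280 - 95040 + 11880 - 1320 + 132 - 12 + 1
= 176214841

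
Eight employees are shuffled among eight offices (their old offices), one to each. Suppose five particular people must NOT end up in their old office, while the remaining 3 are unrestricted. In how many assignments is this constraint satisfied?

Inclusion-exclusion on the 5 forbidden self-matches:
Σ_{j=0}^{5} (-1)^j C(5,j)(8-j)!
= C(5,0)·8! - C(5,1)·7! + C(5,2)·6! - C(5,3)·5! + C(5,4)·4! - C(5,5)·3!
= 40320 - 25200 + 7200 - 1200 + 120 - 6
= 21234

21234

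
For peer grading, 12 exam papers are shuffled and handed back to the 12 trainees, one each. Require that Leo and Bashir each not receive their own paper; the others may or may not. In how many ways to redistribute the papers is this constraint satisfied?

402796800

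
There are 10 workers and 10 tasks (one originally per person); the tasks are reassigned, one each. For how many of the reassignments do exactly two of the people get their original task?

667485

Pick the 2 fixed positions: C(10,2) = 45 ways.
The remaining 8 must be deranged: !8 = 14833.
Total: 45 × 14833 = 667485.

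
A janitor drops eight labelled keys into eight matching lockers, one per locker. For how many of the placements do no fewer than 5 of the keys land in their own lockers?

# with exactly i fixed is C(8,i)·!(8-i); sum over i=5..8:
  i=5: C(8,5)·!3 = 56·2 = 112
  i=6: C(8,6)·!2 = 28·1 = 28
  i=7: C(8,7)·!1 = 8·0 = 0
  i=8: C(8,8)·!0 = 1·1 = 1
Total = 141.

141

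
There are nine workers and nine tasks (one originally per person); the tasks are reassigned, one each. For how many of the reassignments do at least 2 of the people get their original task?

Sum C(9,i)·!(9-i) for i = 2..9:
  i=2: C(9,2)·!7 = 36·1854 = 66744
  i=3: C(9,3)·!6 = 84·265 = 22260
  i=4: C(9,4)·!5 = 126·44 = 5544
  i=5: C(9,5)·!4 = 126·9 = 1134
  i=6: C(9,6)·!3 = 84·2 = 168
  i=7: C(9,7)·!2 = 36·1 = 36
  i=8: C(9,8)·!1 = 9·0 = 0
  i=9: C(9,9)·!0 = 1·1 = 1
Total = 95887.

95887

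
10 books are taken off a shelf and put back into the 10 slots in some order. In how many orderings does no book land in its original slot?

Use !n = n·!(n-1) + (-1)^n.
!10 = 10·133496 + 1 = 1334961

1334961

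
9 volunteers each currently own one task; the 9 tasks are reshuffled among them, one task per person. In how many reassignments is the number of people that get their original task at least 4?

6883

Sum C(9,i)·!(9-i) for i = 4..9:
  i=4: C(9,4)·!5 = 126·44 = 5544
  i=5: C(9,5)·!4 = 126·9 = 1134
  i=6: C(9,6)·!3 = 84·2 = 168
  i=7: C(9,7)·!2 = 36·1 = 36
  i=8: C(9,8)·!1 = 9·0 = 0
  i=9: C(9,9)·!0 = 1·1 = 1
Total = 6883.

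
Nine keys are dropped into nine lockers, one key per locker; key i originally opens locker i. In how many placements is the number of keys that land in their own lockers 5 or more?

1339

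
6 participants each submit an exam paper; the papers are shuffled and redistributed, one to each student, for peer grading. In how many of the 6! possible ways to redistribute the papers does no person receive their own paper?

The subfactorial !6 = [6!/e] (nearest integer).
6! = 720, and 720/e ≈ 264.87, so !6 = 265.

265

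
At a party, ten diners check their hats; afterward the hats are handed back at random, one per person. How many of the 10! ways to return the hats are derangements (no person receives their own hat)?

1334961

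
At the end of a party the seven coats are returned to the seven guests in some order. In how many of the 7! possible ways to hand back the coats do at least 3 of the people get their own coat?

# with exactly i fixed is C(7,i)·!(7-i); sum over i=3..7:
  i=3: C(7,3)·!4 = 35·9 = 315
  i=4: C(7,4)·!3 = 35·2 = 70
  i=5: C(7,5)·!2 = 21·1 = 21
  i=6: C(7,6)·!1 = 7·0 = 0
  i=7: C(7,7)·!0 = 1·1 = 1
Total = 407.

407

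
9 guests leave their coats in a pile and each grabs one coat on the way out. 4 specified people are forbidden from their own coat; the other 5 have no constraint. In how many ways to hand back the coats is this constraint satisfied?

229080

Let A_j be the event that the j-th constrained one is fixed. By inclusion-exclusion over the 4 events:
Σ_{j=0}^{4} (-1)^j C(4,j)(9-j)!
= C(4,0)·9! - C(4,1)·8! + C(4,2)·7! - C(4,3)·6! + C(4,4)·5!
= 362880 - 161280 + 30240 - 2880 + 120
= 229080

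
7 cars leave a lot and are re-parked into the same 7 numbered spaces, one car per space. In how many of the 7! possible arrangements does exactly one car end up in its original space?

1855

Pick the single fixed position: C(7,1) = 7 ways.
The other 6 form a derangement: !6 = 265.
Total: 7 × 265 = 1855.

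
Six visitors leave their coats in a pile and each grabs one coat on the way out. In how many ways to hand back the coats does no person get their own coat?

265

!6 is the nearest integer to 6!/e.
6! = 720, and 720/e ≈ 264.87, so !6 = 265.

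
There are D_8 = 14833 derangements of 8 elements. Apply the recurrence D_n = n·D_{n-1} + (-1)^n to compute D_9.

133496

D_9 = 9·14833 - 1 = 133496.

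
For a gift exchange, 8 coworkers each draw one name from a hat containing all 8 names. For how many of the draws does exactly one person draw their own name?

Choose which one of the 8 is fixed: C(8,1) = 8.
The remaining 7 must be deranged: !7 = 1854.
Total: 8 × 1854 = 14832.

14832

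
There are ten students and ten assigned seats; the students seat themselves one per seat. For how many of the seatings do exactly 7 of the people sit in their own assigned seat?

Pick the 7 fixed positions: C(10,7) = 120 ways.
The remaining 3 must be deranged: !3 = 2.
Total: 120 × 2 = 240.

240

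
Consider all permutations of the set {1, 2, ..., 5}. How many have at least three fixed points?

11

Sum C(5,i)·!(5-i) for i = 3..5:
  i=3: C(5,3)·!2 = 10·1 = 10
  i=4: C(5,4)·!1 = 5·0 = 0
  i=5: C(5,5)·!0 = 1·1 = 1
Total = 11.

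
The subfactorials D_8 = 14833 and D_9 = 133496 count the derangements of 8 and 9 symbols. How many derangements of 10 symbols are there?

1334961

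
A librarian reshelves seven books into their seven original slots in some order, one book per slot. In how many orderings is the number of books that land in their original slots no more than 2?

Sum C(7,i)·!(7-i) for i = 0..2:
  i=0: C(7,0)·!7 = 1·1854 = 1854
  i=1: C(7,1)·!6 = 7·265 = 1855
  i=2: C(7,2)·!5 = 21·44 = 924
Total = 4633.

4633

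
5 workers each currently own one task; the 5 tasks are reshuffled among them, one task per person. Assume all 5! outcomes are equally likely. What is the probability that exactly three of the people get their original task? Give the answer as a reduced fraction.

1/12

Favorable outcomes: C(5,3)·!2 = 10·1 = 10.
Total outcomes: 5! = 120.
Probability = 10/120 = 1/12.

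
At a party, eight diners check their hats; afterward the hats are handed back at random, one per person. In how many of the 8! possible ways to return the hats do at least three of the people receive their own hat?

3235

Sum C(8,i)·!(8-i) for i = 3..8:
  i=3: C(8,3)·!5 = 56·44 = 2464
  i=4: C(8,4)·!4 = 70·9 = 630
  i=5: C(8,5)·!3 = 56·2 = 112
  i=6: C(8,6)·!2 = 28·1 = 28
  i=7: C(8,7)·!1 = 8·0 = 0
  i=8: C(8,8)·!0 = 1·1 = 1
Total = 3235.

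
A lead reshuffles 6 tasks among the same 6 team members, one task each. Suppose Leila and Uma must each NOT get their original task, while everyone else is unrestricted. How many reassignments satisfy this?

504

Let A_j be the event that the j-th constrained one is fixed. By inclusion-exclusion over the 2 events:
Σ_{j=0}^{2} (-1)^j C(2,j)(6-j)!
= C(2,0)·6! - C(2,1)·5! + C(2,2)·4!
= 720 - 240 + 24
= 504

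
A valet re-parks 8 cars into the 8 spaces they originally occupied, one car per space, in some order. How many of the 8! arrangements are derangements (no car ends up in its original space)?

!8 is the nearest integer to 8!/e.
8! = 40320, and 40320/e ≈ 14832.90, so !8 = 14833.

14833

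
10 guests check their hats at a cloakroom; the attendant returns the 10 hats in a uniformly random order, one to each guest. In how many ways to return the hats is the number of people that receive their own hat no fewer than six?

2176

# with exactly i fixed is C(10,i)·!(10-i); sum over i=6..10:
  i=6: C(10,6)·!4 = 210·9 = 1890
  i=7: C(10,7)·!3 = 120·2 = 240
  i=8: C(10,8)·!2 = 45·1 = 45
  i=9: C(10,9)·!1 = 10·0 = 0
  i=10: C(10,10)·!0 = 1·1 = 1
Total = 2176.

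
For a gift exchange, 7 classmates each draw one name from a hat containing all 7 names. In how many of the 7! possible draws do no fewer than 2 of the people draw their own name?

1331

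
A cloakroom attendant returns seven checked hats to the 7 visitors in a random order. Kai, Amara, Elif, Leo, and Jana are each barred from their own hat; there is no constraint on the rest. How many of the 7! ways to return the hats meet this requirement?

2428

Let A_j be the event that the j-th constrained one is fixed. By inclusion-exclusion over the 5 events:
Σ_{j=0}^{5} (-1)^j C(5,j)(7-j)!
= C(5,0)·7! - C(5,1)·6! + C(5,2)·5! - C(5,3)·4! + C(5,4)·3! - C(5,5)·2!
= 5040 - 3600 + 1200 - 240 + 30 - 2
= 2428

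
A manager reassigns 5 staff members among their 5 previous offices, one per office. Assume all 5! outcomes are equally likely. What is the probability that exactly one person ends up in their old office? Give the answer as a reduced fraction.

3/8

Favorable outcomes: C(5,1)·!4 = 5·9 = 45.
Total outcomes: 5! = 120.
Probability = 45/120 = 3/8.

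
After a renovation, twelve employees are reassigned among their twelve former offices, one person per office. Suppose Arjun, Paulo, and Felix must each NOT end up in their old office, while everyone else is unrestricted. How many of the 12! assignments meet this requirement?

Let A_j be the event that the j-th constrained one is fixed. By inclusion-exclusion over the 3 events:
Σ_{j=0}^{3} (-1)^j C(3,j)(12-j)!
= C(3,0)·12! - C(3,1)·11! + C(3,2)·10! - C(3,3)·9!
= 479001600 - 119750400 + 10886400 - 362880
= 369774720

369774720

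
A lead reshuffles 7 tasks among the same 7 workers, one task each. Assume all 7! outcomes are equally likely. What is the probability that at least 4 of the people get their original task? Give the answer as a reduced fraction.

23/1260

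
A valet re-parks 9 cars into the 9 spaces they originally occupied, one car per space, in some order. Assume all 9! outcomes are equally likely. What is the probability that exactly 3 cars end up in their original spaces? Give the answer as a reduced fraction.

53/864

Favorable outcomes: C(9,3)·!6 = 84·265 = 22260.
Total outcomes: 9! = 362880.
Probability = 22260/362880 = 53/864.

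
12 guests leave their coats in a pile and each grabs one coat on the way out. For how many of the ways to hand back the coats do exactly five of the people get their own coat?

1468368

Choose which 5 of the 12 are fixed: C(12,5) = 792.
The remaining 7 must be deranged: !7 = 1854.
Total: 792 × 1854 = 1468368.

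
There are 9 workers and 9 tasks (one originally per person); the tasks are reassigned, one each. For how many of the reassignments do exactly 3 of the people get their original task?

22260

Choose which 3 of the 9 are fixed: C(9,3) = 84.
The remaining 6 must be deranged: !6 = 265.
Total: 84 × 265 = 22260.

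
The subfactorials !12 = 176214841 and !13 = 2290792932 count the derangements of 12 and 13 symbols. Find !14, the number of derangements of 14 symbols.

!14 = (14-1)·(!13 + !12) = 13·(2290792932 + 176214841) = 13·2467007773 = 32071101049.

32071101049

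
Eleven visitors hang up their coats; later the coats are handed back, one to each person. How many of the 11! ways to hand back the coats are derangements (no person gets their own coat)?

14684570

The subfactorial !11 = [11!/e] (nearest integer).
11! = 39916800, and 39916800/e ≈ 14684570.08, so !11 = 14684570.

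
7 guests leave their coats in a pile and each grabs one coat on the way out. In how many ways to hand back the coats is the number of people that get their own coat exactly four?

Pick the 4 fixed positions: C(7,4) = 35 ways.
The remaining 3 must be deranged: !3 = 2.
Total: 35 × 2 = 70.

70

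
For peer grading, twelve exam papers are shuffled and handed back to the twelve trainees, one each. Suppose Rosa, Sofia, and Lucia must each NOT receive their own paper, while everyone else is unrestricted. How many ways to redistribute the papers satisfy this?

369774720

Let A_j be the event that the j-th constrained one is fixed. By inclusion-exclusion over the 3 events:
Σ_{j=0}^{3} (-1)^j C(3,j)(12-j)!
= C(3,0)·12! - C(3,1)·11! + C(3,2)·10! - C(3,3)·9!
= 479001600 - 119750400 + 10886400 - 362880
= 369774720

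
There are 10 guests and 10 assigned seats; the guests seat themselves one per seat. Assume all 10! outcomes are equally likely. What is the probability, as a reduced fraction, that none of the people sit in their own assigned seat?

16481/44800

Favorable outcomes: !10 = 1334961.
Total outcomes: 10! = 3628800.
Probability = 1334961/3628800 = 16481/44800.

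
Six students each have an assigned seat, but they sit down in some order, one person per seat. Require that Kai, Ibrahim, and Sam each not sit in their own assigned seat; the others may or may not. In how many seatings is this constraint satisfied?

426

Inclusion-exclusion on the 3 forbidden self-matches:
Σ_{j=0}^{3} (-1)^j C(3,j)(6-j)!
= C(3,0)·6! - C(3,1)·5! + C(3,2)·4! - C(3,3)·3!
= 720 - 360 + 72 - 6
= 426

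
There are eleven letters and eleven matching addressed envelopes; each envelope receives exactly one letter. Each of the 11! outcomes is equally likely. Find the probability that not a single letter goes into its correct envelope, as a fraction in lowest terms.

1468457/3991680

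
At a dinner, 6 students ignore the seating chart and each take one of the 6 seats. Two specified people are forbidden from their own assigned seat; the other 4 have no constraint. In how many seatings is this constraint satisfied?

Inclusion-exclusion on the 2 forbidden self-matches:
Σ_{j=0}^{2} (-1)^j C(2,j)(6-j)!
= C(2,0)·6! - C(2,1)·5! + C(2,2)·4!
= 720 - 240 + 24
= 504

504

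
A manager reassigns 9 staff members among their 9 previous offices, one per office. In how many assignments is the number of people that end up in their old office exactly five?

1134

Pick the 5 fixed positions: C(9,5) = 126 ways.
The remaining 4 must be deranged: !4 = 9.
Total: 126 × 9 = 1134.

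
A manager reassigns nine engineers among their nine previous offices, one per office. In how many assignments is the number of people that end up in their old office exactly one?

133497

Pick the single fixed position: C(9,1) = 9 ways.
The other 8 form a derangement: !8 = 14833.
Total: 9 × 14833 = 133497.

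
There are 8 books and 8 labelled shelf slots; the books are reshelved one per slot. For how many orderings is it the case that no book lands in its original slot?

14833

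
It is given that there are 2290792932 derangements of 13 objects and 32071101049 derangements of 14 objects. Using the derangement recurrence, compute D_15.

481066515734

D_15 = (15-1)·(D_14 + D_13) = 14·(32071101049 + 2290792932) = 14·34361893981 = 481066515734.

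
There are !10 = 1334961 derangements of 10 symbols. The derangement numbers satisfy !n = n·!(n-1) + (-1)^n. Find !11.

14684570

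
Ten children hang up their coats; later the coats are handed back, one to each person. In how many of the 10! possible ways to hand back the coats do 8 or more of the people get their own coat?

46

# with exactly i fixed is C(10,i)·!(10-i); sum over i=8..10:
  i=8: C(10,8)·!2 = 45·1 = 45
  i=9: C(10,9)·!1 = 10·0 = 0
  i=10: C(10,10)·!0 = 1·1 = 1
Total = 46.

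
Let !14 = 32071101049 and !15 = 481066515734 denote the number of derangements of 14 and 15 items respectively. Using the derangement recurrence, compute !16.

!16 = (16-1)·(!15 + !14) = 15·(481066515734 + 32071101049) = 15·513137616783 = 7697064251745.

7697064251745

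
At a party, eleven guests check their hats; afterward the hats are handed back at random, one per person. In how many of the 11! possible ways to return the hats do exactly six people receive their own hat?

20328

Choose which 6 of the 11 are fixed: C(11,6) = 462.
The other 5 form a derangement: !5 = 44.
Total: 462 × 44 = 20328.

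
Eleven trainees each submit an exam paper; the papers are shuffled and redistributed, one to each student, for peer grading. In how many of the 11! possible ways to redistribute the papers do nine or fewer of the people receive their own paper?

# with exactly i fixed is C(11,i)·!(11-i); sum over i=0..9:
  i=0: C(11,0)·!11 = 1·14684570 = 14684570
  i=1: C(11,1)·!10 = 11·1334961 = 14684571
  i=2: C(11,2)·!9 = 55·133496 = 7342280
  i=3: C(11,3)·!8 = 165·14833 = 2447445
  i=4: C(11,4)·!7 = 330·1854 = 611820
  i=5: C(11,5)·!6 = 462·265 = 122430
  i=6: C(11,6)·!5 = 462·44 = 20328
  i=7: C(11,7)·!4 = 330·9 = 2970
  i=8: C(11,8)·!3 = 165·2 = 330
  i=9: C(11,9)·!2 = 55·1 = 55
Total = 39916799.

39916799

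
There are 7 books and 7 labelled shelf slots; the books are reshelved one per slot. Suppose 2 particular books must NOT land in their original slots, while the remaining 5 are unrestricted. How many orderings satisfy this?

3720

Let A_j be the event that the j-th constrained one is fixed. By inclusion-exclusion over the 2 events:
Σ_{j=0}^{2} (-1)^j C(2,j)(7-j)!
= C(2,0)·7! - C(2,1)·6! + C(2,2)·5!
= 5040 - 1440 + 120
= 3720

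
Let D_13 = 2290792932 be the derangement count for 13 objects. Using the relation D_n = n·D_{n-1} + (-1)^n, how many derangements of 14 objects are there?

D_14 = 14·2290792932 + 1 = 32071101049.

32071101049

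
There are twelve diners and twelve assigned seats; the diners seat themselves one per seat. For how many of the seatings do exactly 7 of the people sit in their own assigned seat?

Choose which 7 of the 12 are fixed: C(12,7) = 792.
The other 5 form a derangement: !5 = 44.
Total: 792 × 44 = 34848.

34848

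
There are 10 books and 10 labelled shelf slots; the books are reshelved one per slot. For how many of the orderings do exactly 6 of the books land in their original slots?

Choose which 6 of the 10 are fixed: C(10,6) = 210.
The remaining 4 must be deranged: !4 = 9.
Total: 210 × 9 = 1890.

1890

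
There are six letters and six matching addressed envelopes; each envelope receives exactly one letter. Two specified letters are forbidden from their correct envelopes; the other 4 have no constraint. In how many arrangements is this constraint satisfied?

504

Inclusion-exclusion on the 2 forbidden self-matches:
Σ_{j=0}^{2} (-1)^j C(2,j)(6-j)!
= C(2,0)·6! - C(2,1)·5! + C(2,2)·4!
= 720 - 240 + 24
= 504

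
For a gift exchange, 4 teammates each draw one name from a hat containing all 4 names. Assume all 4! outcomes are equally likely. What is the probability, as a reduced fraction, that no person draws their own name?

3/8

Favorable outcomes: !4 = 9.
Total outcomes: 4! = 24.
Probability = 9/24 = 3/8.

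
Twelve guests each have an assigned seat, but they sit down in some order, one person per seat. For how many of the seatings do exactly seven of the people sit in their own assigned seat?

34848

Choose which 7 of the 12 are fixed: C(12,7) = 792.
The other 5 form a derangement: !5 = 44.
Total: 792 × 44 = 34848.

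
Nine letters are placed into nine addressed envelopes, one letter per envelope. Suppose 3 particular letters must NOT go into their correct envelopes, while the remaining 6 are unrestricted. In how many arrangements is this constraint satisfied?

256320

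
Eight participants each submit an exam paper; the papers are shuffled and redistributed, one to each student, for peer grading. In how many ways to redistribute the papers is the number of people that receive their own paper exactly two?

7420

Choose which 2 of the 8 are fixed: C(8,2) = 28.
The remaining 6 must be deranged: !6 = 265.
Total: 28 × 265 = 7420.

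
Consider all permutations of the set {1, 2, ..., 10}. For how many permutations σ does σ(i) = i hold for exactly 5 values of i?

11088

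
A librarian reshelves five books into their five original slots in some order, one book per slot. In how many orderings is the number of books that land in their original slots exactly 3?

Choose which 3 of the 5 are fixed: C(5,3) = 10.
The other 2 form a derangement: !2 = 1.
Total: 10 × 1 = 10.

10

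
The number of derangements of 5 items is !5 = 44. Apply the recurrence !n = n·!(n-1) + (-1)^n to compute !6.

265

!6 = 6·44 + 1 = 265.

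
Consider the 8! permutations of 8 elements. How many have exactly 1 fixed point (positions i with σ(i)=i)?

14832

Choose which one of the 8 is fixed: C(8,1) = 8.
The other 7 form a derangement: !7 = 1854.
Total: 8 × 1854 = 14832.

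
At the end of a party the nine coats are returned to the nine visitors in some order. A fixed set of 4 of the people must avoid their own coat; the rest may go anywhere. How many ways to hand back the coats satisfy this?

229080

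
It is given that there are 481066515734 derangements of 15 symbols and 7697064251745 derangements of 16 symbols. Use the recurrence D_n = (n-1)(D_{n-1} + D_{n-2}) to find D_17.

D_17 = (17-1)·(D_16 + D_15) = 16·(7697064251745 + 481066515734) = 16·8178130767479 = 130850092279664.

130850092279664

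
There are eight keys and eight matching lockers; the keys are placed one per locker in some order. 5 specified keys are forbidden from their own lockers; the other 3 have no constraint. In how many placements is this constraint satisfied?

21234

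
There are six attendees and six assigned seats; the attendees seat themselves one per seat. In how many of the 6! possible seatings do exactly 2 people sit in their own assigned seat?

Pick the 2 fixed positions: C(6,2) = 15 ways.
The remaining 4 must be deranged: !4 = 9.
Total: 15 × 9 = 135.

135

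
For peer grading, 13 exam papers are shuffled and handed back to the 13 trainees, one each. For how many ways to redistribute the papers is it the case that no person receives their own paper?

2290792932

By inclusion-exclusion, !13 = Σ (-1)^k · 13!/k! for k=0..13
= 13! - 13!/1! + 13!/2! - 13!/3! + 13!/4! - 13!/5! + 13!/6! - 13!/7! + 13!/8! - 13!/9! + 13!/10! - 13!/11! + 13!/12! - 13!/13!
= 6227020800 - 6227020800 + 3113510400 - 1037836800 + 259459200 - 51891840 + 8648640 - 1235520 + 154440 - 17160 + 1716 - 156 + 13 - 1
= 2290792932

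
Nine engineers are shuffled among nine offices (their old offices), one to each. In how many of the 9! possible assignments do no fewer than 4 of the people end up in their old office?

Sum C(9,i)·!(9-i) for i = 4..9:
  i=4: C(9,4)·!5 = 126·44 = 5544
  i=5: C(9,5)·!4 = 126·9 = 1134
  i=6: C(9,6)·!3 = 84·2 = 168
  i=7: C(9,7)·!2 = 36·1 = 36
  i=8: C(9,8)·!1 = 9·0 = 0
  i=9: C(9,9)·!0 = 1·1 = 1
Total = 6883.

6883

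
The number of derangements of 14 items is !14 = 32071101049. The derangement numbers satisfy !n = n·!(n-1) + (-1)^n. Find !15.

!15 = 15·32071101049 - 1 = 481066515734.

481066515734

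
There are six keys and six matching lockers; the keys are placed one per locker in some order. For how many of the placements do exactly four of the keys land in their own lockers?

Choose which 4 of the 6 are fixed: C(6,4) = 15.
The other 2 form a derangement: !2 = 1.
Total: 15 × 1 = 15.

15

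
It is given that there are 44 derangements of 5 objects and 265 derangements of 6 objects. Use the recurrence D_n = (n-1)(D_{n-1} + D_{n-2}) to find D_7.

D_7 = (7-1)·(D_6 + D_5) = 6·(265 + 44) = 6·309 = 1854.

1854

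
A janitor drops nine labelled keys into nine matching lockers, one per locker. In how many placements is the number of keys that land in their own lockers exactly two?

66744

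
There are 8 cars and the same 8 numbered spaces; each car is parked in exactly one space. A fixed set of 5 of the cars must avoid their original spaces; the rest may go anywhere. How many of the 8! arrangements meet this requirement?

21234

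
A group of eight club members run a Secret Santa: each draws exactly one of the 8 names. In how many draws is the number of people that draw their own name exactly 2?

7420

Choose which 2 of the 8 are fixed: C(8,2) = 28.
The other 6 form a derangement: !6 = 265.
Total: 28 × 265 = 7420.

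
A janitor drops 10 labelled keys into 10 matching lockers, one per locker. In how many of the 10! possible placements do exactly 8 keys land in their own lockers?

45

Choose which 8 of the 10 are fixed: C(10,8) = 45.
The remaining 2 must be deranged: !2 = 1.
Total: 45 × 1 = 45.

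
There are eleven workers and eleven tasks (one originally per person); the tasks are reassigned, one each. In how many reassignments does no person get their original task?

14684570

Use !n = (n-1)(!(n-1) + !(n-2)).
!11 = 10·(1334961 + 133496) = 10·1468457 = 14684570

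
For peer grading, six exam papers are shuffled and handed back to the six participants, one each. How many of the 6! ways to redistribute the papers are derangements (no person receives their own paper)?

265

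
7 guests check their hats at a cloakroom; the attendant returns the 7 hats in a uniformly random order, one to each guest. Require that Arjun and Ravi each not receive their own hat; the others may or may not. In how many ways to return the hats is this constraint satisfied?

Let A_j be the event that the j-th constrained one is fixed. By inclusion-exclusion over the 2 events:
Σ_{j=0}^{2} (-1)^j C(2,j)(7-j)!
= C(2,0)·7! - C(2,1)·6! + C(2,2)·5!
= 5040 - 1440 + 120
= 3720

3720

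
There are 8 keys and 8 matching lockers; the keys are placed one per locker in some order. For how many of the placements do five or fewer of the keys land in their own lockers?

Sum C(8,i)·!(8-i) for i = 0..5:
  i=0: C(8,0)·!8 = 1·14833 = 14833
  i=1: C(8,1)·!7 = 8·1854 = 14832
  i=2: C(8,2)·!6 = 28·265 = 7420
  i=3: C(8,3)·!5 = 56·44 = 2464
  i=4: C(8,4)·!4 = 70·9 = 630
  i=5: C(8,5)·!3 = 56·2 = 112
Total = 40291.

40291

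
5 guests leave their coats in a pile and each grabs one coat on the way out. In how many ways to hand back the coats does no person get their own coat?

44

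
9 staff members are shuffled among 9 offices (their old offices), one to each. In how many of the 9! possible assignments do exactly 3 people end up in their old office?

22260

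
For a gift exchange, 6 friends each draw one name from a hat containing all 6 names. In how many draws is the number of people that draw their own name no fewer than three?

56

Sum C(6,i)·!(6-i) for i = 3..6:
  i=3: C(6,3)·!3 = 20·2 = 40
  i=4: C(6,4)·!2 = 15·1 = 15
  i=5: C(6,5)·!1 = 6·0 = 0
  i=6: C(6,6)·!0 = 1·1 = 1
Total = 56.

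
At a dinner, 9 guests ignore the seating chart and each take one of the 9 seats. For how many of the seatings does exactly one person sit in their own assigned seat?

133497

Pick the single fixed position: C(9,1) = 9 ways.
The remaining 8 must be deranged: !8 = 14833.
Total: 9 × 14833 = 133497.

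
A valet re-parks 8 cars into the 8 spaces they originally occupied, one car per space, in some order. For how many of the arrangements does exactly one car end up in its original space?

14832

Pick the single fixed position: C(8,1) = 8 ways.
The other 7 form a derangement: !7 = 1854.
Total: 8 × 1854 = 14832.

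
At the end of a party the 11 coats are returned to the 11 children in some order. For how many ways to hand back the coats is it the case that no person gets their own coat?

Recurrence: !11 = 11·!10 + (-1)^11.
!11 = 11·1334961 - 1 = 14684570

14684570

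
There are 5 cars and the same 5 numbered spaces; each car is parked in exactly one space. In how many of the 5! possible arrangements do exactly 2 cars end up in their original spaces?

Pick the 2 fixed positions: C(5,2) = 10 ways.
The other 3 form a derangement: !3 = 2.
Total: 10 × 2 = 20.

20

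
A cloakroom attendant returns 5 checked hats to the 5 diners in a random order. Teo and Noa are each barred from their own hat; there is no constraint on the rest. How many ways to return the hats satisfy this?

78

Let A_j be the event that the j-th constrained one is fixed. By inclusion-exclusion over the 2 events:
Σ_{j=0}^{2} (-1)^j C(2,j)(5-j)!
= C(2,0)·5! - C(2,1)·4! + C(2,2)·3!
= 120 - 48 + 6
= 78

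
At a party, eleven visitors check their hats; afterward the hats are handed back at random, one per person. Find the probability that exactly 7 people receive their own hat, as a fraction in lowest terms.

1/13440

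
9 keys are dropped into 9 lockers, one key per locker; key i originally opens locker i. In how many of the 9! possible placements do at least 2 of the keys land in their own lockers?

# with exactly i fixed is C(9,i)·!(9-i); sum over i=2..9:
  i=2: C(9,2)·!7 = 36·1854 = 66744
  i=3: C(9,3)·!6 = 84·265 = 22260
  i=4: C(9,4)·!5 = 126·44 = 5544
  i=5: C(9,5)·!4 = 126·9 = 1134
  i=6: C(9,6)·!3 = 84·2 = 168
  i=7: C(9,7)·!2 = 36·1 = 36
  i=8: C(9,8)·!1 = 9·0 = 0
  i=9: C(9,9)·!0 = 1·1 = 1
Total = 95887.

95887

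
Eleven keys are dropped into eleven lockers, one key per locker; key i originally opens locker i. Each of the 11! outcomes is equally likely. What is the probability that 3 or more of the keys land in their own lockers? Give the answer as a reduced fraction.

3205379/39916800

Favorable outcomes: Σ_{i≥3} C(11,i)·!(11-i) = 165·14833 + 330·1854 + 462·265 + 462·44 + 330·9 + 165·2 + 55·1 + 11·0 + 1·1 = 3205379.
Total outcomes: 11! = 39916800.
Probability = 3205379/39916800 = 3205379/39916800.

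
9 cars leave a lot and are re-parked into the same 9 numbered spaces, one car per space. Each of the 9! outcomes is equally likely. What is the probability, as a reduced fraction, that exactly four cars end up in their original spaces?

11/720

Favorable outcomes: C(9,4)·!5 = 126·44 = 5544.
Total outcomes: 9! = 362880.
Probability = 5544/362880 = 11/720.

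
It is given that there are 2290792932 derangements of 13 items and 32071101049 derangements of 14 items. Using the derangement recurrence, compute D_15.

D_15 = (15-1)·(D_14 + D_13) = 14·(32071101049 + 2290792932) = 14·34361893981 = 481066515734.

481066515734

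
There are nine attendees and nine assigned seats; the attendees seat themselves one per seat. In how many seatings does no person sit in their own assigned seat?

The number of derangements of 9 is !9 = Σ_{k=0}^{9} (-1)^k·9!/k!
= 9! - 9!/1! + 9!/2! - 9!/3! + 9!/4! - 9!/5! + 9!/6! - 9!/7! + 9!/8! - 9!/9!
= 362880 - 362880 + 181440 - 60480 + 15120 - 3024 + 504 - 72 + 9 - 1
= 133496

133496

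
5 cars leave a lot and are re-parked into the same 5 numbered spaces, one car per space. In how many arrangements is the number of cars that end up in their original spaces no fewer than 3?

11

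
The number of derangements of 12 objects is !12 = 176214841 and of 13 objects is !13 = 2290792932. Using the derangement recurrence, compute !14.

!14 = (14-1)·(!13 + !12) = 13·(2290792932 + 176214841) = 13·2467007773 = 32071101049.

32071101049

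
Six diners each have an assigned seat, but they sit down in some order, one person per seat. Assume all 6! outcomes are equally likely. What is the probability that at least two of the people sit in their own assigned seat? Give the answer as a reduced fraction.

191/720

Favorable outcomes: Σ_{i≥2} C(6,i)·!(6-i) = 15·9 + 20·2 + 15·1 + 6·0 + 1·1 = 191.
Total outcomes: 6! = 720.
Probability = 191/720 = 191/720.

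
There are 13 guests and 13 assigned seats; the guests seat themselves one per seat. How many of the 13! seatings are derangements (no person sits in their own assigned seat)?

The subfactorial !13 = [13!/e] (nearest integer).
13! = 6227020800, and 6227020800/e ≈ 2290792932.07, so !13 = 2290792932.

2290792932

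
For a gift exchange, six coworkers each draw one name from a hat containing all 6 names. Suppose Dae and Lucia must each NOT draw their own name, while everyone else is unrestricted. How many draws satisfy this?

Inclusion-exclusion on the 2 forbidden self-matches:
Σ_{j=0}^{2} (-1)^j C(2,j)(6-j)!
= C(2,0)·6! - C(2,1)·5! + C(2,2)·4!
= 720 - 240 + 24
= 504

504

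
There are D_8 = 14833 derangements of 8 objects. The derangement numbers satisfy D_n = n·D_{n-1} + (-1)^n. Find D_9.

133496

D_9 = 9·14833 - 1 = 133496.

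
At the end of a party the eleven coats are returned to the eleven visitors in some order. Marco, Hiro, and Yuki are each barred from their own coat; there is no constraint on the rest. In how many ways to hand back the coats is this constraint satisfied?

30078720

Let A_j be the event that the j-th constrained one is fixed. By inclusion-exclusion over the 3 events:
Σ_{j=0}^{3} (-1)^j C(3,j)(11-j)!
= C(3,0)·11! - C(3,1)·10! + C(3,2)·9! - C(3,3)·8!
= 39916800 - 10886400 + 1088640 - 40320
= 30078720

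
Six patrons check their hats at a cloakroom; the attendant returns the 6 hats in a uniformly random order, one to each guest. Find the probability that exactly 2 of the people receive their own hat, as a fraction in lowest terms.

3/16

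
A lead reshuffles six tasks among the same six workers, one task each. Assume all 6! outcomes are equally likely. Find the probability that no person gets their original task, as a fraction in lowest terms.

53/144

Favorable outcomes: !6 = 265.
Total outcomes: 6! = 720.
Probability = 265/720 = 53/144.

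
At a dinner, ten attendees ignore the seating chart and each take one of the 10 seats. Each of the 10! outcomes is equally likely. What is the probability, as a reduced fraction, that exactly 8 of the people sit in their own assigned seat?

1/80640

Favorable outcomes: C(10,8)·!2 = 45·1 = 45.
Total outcomes: 10! = 3628800.
Probability = 45/3628800 = 1/80640.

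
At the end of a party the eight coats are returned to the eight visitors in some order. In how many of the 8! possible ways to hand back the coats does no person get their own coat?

14833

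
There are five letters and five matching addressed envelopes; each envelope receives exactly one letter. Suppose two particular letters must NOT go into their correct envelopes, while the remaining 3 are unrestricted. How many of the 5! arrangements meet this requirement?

Inclusion-exclusion on the 2 forbidden self-matches:
Σ_{j=0}^{2} (-1)^j C(2,j)(5-j)!
= C(2,0)·5! - C(2,1)·4! + C(2,2)·3!
= 120 - 48 + 6
= 78

78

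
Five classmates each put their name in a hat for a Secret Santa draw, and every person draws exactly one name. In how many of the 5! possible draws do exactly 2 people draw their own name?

20

Pick the 2 fixed positions: C(5,2) = 10 ways.
The other 3 form a derangement: !3 = 2.
Total: 10 × 2 = 20.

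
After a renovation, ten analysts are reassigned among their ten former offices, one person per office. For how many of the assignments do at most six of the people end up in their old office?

# with exactly i fixed is C(10,i)·!(10-i); sum over i=0..6:
  i=0: C(10,0)·!10 = 1·1334961 = 1334961
  i=1: C(10,1)·!9 = 10·133496 = 1334960
  i=2: C(10,2)·!8 = 45·14833 = 667485
  i=3: C(10,3)·!7 = 120·1854 = 222480
  i=4: C(10,4)·!6 = 210·265 = 55650
  i=5: C(10,5)·!5 = 252·44 = 11088
  i=6: C(10,6)·!4 = 210·9 = 1890
Total = 3628514.

3628514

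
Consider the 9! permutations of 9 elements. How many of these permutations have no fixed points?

133496

Use !n = (n-1)(!(n-1) + !(n-2)).
!9 = 8·(14833 + 1854) = 8·16687 = 133496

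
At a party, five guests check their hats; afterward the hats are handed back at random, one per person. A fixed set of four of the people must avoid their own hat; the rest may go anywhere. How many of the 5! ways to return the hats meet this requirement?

Inclusion-exclusion on the 4 forbidden self-matches:
Σ_{j=0}^{4} (-1)^j C(4,j)(5-j)!
= C(4,0)·5! - C(4,1)·4! + C(4,2)·3! - C(4,3)·2! + C(4,4)·1!
= 120 - 96 + 36 - 8 + 1
= 53

53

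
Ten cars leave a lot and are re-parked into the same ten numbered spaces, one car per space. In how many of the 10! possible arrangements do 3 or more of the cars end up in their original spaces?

291394

Sum C(10,i)·!(10-i) for i = 3..10:
  i=3: C(10,3)·!7 = 120·1854 = 222480
  i=4: C(10,4)·!6 = 210·265 = 55650
  i=5: C(10,5)·!5 = 252·44 = 11088
  i=6: C(10,6)·!4 = 210·9 = 1890
  i=7: C(10,7)·!3 = 120·2 = 240
  i=8: C(10,8)·!2 = 45·1 = 45
  i=9: C(10,9)·!1 = 10·0 = 0
  i=10: C(10,10)·!0 = 1·1 = 1
Total = 291394.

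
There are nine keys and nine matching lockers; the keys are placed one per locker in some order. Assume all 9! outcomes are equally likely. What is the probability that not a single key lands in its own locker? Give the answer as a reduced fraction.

16687/45360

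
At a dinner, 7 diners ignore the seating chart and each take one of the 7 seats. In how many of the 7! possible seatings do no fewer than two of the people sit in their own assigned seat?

Sum C(7,i)·!(7-i) for i = 2..7:
  i=2: C(7,2)·!5 = 21·44 = 924
  i=3: C(7,3)·!4 = 35·9 = 315
  i=4: C(7,4)·!3 = 35·2 = 70
  i=5: C(7,5)·!2 = 21·1 = 21
  i=6: C(7,6)·!1 = 7·0 = 0
  i=7: C(7,7)·!0 = 1·1 = 1
Total = 1331.

1331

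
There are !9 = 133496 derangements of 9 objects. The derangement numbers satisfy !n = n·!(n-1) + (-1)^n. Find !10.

1334961

!10 = 10·133496 + 1 = 1334961.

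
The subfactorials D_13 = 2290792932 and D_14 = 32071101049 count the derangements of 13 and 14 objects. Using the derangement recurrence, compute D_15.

481066515734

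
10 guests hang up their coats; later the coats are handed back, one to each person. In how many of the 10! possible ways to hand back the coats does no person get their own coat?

1334961

!10 = 10! · Σ_{k=0}^{10} (-1)^k/k!
= 10! - 10!/1! + 10!/2! - 10!/3! + 10!/4! - 10!/5! + 10!/6! - 10!/7! + 10!/8! - 10!/9! + 10!/10!
= 3628800 - 3628800 + 1814400 - 604800 + 151200 - 30240 + 5040 - 720 + 90 - 10 + 1
= 1334961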